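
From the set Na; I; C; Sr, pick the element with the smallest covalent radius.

C is in period 2, group 14; Na is in period 3, group 1; Sr is in period 5, group 2; I is in period 5, group 17.
Moving right in a period, electrons are added to the same shell under a stronger nuclear pull, so atoms get smaller; moving down, a new shell is opened and atoms get larger.
Neither a single period nor a single group — weigh both effects.
I > C: the two effects oppose for this pair; the down-group effect wins (133 vs 75 pm).
Na > I: the two effects oppose for this pair; the across-period effect wins (155 vs 133 pm).
Sr > Na: the two effects oppose for this pair; the down-group effect wins (185 vs 155 pm).
Tabulated atomic radius (pm): C 75, Na 155, Sr 185, I 133.
The smallest covalent radius among these belongs to C.

C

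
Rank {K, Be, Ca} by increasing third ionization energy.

Consider each +2 ion: K²⁺ is already 1 electron into the core; Be²⁺ is the bare [He] core; Ca²⁺ is the bare [Ar] core.
All of these are removing an electron from a noble-gas core or deeper; the smaller core (lower principal quantum number) is held far more tightly, and within a period the higher nuclear charge binds the same core more tightly.
The numbers (kJ/mol): K 4420, Be 14849, Ca 4912.
Hence IE_3: K < Ca < Be.

K, Ca, Be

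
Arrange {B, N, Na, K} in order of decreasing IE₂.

Na > K > N > B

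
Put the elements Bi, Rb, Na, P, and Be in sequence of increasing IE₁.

Be is in period 2, group 2; Na is in period 3, group 1; P is in period 3, group 15; Rb is in period 5, group 1; Bi is in period 6, group 15.
Across a period the outer electron is held more tightly (higher IE₁); down a group it sits in a higher shell, more shielded, and comes off more easily.
These span different periods and groups, so the two trends combine.
Na > Rb: they share group 1; the group trend gives Na the larger value.
Bi > Na: period and group pull opposite ways; the across-period shift dominates (703 vs 496 kJ/mol).
Be > Bi: the two effects oppose for this pair; the down-group effect wins (900 vs 703 kJ/mol).
P > Be: period and group pull opposite ways; the across-period shift dominates (1012 vs 900 kJ/mol).
Tabulated first ionization energy (kJ/mol): Be 900, Na 496, P 1012, Rb 403, Bi 703.
So from lowest to highest: Rb < Na < Bi < Be < P.

Rb, Na, Bi, Be, P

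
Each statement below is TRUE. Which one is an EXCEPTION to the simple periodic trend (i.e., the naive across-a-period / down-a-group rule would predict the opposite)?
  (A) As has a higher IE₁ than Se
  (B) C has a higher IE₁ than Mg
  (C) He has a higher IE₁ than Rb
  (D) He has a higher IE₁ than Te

The general trend: IE₁ increases across a period and decreases down a group.
(A) As (period 4, group 15) vs Se (period 4, group 16): the stated order contradicts the simple trend.
(B) C (period 2, group 14) vs Mg (period 3, group 2): the stated order agrees with the simple trend.
(C) He (period 1, group 18) vs Rb (period 5, group 1): the stated order agrees with the simple trend.
(D) He (period 1, group 18) vs Te (period 5, group 16): the stated order agrees with the simple trend.
The exception is (A): Se (4p⁴) ionizes more easily than half-filled As (4p³).

(A)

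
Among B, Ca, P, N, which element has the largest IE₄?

The fourth ionization energy removes an electron from the +3 ion. For each element: B³⁺ is the bare [He] core; Ca³⁺ is already 1 electron into the core; P³⁺ still has 2 valence electrons; N³⁺ still has 2 valence electrons.
Usually core removal costs more than valence removal, but here the competition is close: a tightly held n=2 valence electron can cost more to remove than an n=3 core electron, so the actual values have to decide it.
Valence configurations: P³⁺ [Ne]3s², N³⁺ [He]2s².
Tabulated IE_4 (kJ/mol): B 25026, Ca 6491, P 4964, N 7475.
Putting it together, IE_4: P < Ca < N < B.

B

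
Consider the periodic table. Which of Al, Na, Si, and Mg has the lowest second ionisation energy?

Mg

Consider each +1 ion: Al⁺ still has 2 valence electrons; Na⁺ is the bare [Ne] core; Si⁺ still has 3 valence electrons; Mg⁺ still has 1 valence electron.
Core electrons are held far more tightly than valence electrons, so Na tops the IE_2 order.
Valence configurations: Al⁺ [Ne]3s², Si⁺ [Ne]3s²3p¹, Mg⁺ [Ne]3s¹.
Si⁺ loses a lone 3p electron whereas Al⁺ must break into a filled 3s² pair, so IE_2(Al) > IE_2(Si) even though Si has the higher nuclear charge.
Approximate IE_2 values (kJ/mol): Al 1817, Na 4562, Si 1577, Mg 1451.
Hence IE_2: Mg < Si < Al < Na.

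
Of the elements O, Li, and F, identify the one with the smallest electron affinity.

Li

EA tends to increase across a period and decrease down a group, though the pattern is less regular than for IE or radius.
All lie in period 2, so electron affinity increases left to right.
The smallest electron affinity among these belongs to Li.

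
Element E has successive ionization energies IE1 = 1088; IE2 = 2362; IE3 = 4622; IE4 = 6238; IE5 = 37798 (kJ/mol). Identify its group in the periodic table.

Group 14

Look for the largest jump between consecutive ionization energies: IE5/IE4 ≈ 6.1, far larger than any earlier ratio.
That jump marks the point where a core electron is being removed. So the atom has 4 valence electrons.
A main-group element with 4 valence electrons is in group 14.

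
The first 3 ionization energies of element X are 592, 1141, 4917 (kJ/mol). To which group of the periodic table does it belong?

Group 2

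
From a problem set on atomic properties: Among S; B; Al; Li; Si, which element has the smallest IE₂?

Si

IE_2 is the cost of taking one more electron from the +1 cation: S⁺ still has 5 valence electrons; B⁺ still has 2 valence electrons; Al⁺ still has 2 valence electrons; Li⁺ is the bare [He] core; Si⁺ still has 3 valence electrons.
Core electrons are held far more tightly than valence electrons, so Li tops the IE_2 order.
Valence configurations: S⁺ [Ne]3s²3p³, B⁺ [He]2s², Al⁺ [Ne]3s², Si⁺ [Ne]3s²3p¹.
Si⁺ loses a lone 3p electron whereas Al⁺ must break into a filled 3s² pair, so IE_2(Al) > IE_2(Si) even though Si has the higher nuclear charge.
The numbers (kJ/mol): S 2252, B 2427, Al 1817, Li 7298, Si 1577.
Hence IE_2: Si < Al < S < B < Li.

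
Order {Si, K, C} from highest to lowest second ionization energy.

K > C > Si

IE_2 is the cost of taking one more electron from the +1 cation: Si⁺ still has 3 valence electrons; K⁺ is the bare [Ar] core; C⁺ still has 3 valence electrons.
Core electrons are held far more tightly than valence electrons, so K tops the IE_2 order.
Valence configurations: Si⁺ [Ne]3s²3p¹, C⁺ [He]2s²2p¹.
Approximate IE_2 values (kJ/mol): Si 1577, K 3052, C 2353.
Hence IE_2: Si < C < K.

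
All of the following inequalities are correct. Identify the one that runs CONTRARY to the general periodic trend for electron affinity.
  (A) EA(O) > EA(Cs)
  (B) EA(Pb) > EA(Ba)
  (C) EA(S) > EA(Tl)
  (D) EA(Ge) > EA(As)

(D)

The general trend: electron affinity increases across a period and decreases down a group.
(A) O (period 2, group 16) vs Cs (period 6, group 1): the stated order agrees with the simple trend.
(B) Pb (period 6, group 14) vs Ba (period 6, group 2): the stated order agrees with the simple trend.
(C) S (period 3, group 16) vs Tl (period 6, group 13): the stated order agrees with the simple trend.
(D) Ge (period 4, group 14) vs As (period 4, group 15): the stated order contradicts the simple trend.
The exception is (D): adding an electron to As's half-filled 4p³ is unfavourable, so Ge (4p²) has the more exothermic EA.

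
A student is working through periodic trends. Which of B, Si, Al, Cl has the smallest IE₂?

The second ionization energy removes an electron from the +1 ion. For each element: B⁺ still has 2 valence electrons; Si⁺ still has 3 valence electrons; Al⁺ still has 2 valence electrons; Cl⁺ still has 6 valence electrons.
All are still removing valence electrons, so compare the +1 ions as you would atoms: IE_2 generally rises across a period (higher Z_eff) and falls down a group (larger shell), subject to the usual subshell exceptions.
Valence configurations: B⁺ [He]2s², Si⁺ [Ne]3s²3p¹, Al⁺ [Ne]3s², Cl⁺ [Ne]3s²3p⁴.
Si⁺ loses a lone 3p electron whereas Al⁺ must break into a filled 3s² pair, so IE_2(Al) > IE_2(Si) even though Si has the higher nuclear charge.
The numbers (kJ/mol): B 2427, Si 1577, Al 1817, Cl 2298.
Putting it together, IE_2: Si < Al < Cl < B.

Si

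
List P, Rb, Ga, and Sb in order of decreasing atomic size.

P is in period 3, group 15; Ga is in period 4, group 13; Rb is in period 5, group 1; Sb is in period 5, group 15.
Moving right in a period, electrons are added to the same shell under a stronger nuclear pull, so atoms get smaller; moving down, a new shell is opened and atoms get larger.
Here both period and group differ, so the two effects have to be weighed against each other.
Ga > P: relative to P, both the across-period and down-group shifts push Ga's atomic radius up.
Sb > Ga: the two effects oppose for this pair; the down-group effect wins (140 vs 124 pm).
Rb > Sb: both are in period 5; the period trend gives Rb the larger value.
Approximate values (pm): P 111, Ga 124, Rb 210, Sb 140.
So from largest to smallest: Rb > Sb > Ga > P.

Rb, Sb, Ga, P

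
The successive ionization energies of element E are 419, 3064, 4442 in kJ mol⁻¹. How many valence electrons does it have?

1

Look for the largest jump between consecutive ionization energies: IE2/IE1 ≈ 7.3, far larger than any earlier ratio.
That jump marks the point where a core electron is being removed. So the atom has 1 valence electron.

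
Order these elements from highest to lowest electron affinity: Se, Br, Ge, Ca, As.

Br, Se, Ge, As, Ca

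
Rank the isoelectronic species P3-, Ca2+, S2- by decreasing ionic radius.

P3- > S2- > Ca2+

All of these have 18 electrons, so size is governed by nuclear charge alone: the more protons, the stronger the pull on the same electron cloud, and the smaller the ion.
Nuclear charges: Ca2+ (Z=20), S2- (Z=16), P3- (Z=15).
Largest to smallest: P3- > S2- > Ca2+.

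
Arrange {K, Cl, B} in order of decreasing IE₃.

K > Cl > B

IE_3 is the cost of taking one more electron from the +2 cation: K²⁺ is already 1 electron into the core; Cl²⁺ still has 5 valence electrons; B²⁺ still has 1 valence electron.
Core electrons are held far more tightly than valence electrons, so K tops the IE_3 order.
Valence configurations: Cl²⁺ [Ne]3s²3p³, B²⁺ [He]2s¹.
Approximate IE_3 values (kJ/mol): K 4420, Cl 3822, B 3660.
So the third ionization energies run B < Cl < K.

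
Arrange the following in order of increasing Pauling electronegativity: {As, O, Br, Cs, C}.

Cs < As < C < Br < O

C is in period 2, group 14; O is in period 2, group 16; As is in period 4, group 15; Br is in period 4, group 17; Cs is in period 6, group 1.
EN rises left→right (higher Z_eff, smaller atoms) and falls top→bottom (larger, more shielded atoms).
These span different periods and groups, so the two trends combine.
As > Cs: both effects reinforce here, so As is clearly the higher of the two.
C > As: the two effects oppose for this pair; the down-group effect wins (2.55 vs 2.18).
Br > C: period and group pull opposite ways; the across-period shift dominates (2.96 vs 2.55).
O > Br: period and group pull opposite ways; the down-group shift dominates (3.44 vs 2.96).
For reference (Pauling): C 2.55, O 3.44, As 2.18, Br 2.96, Cs 0.79.
So from lowest to highest: Cs < As < C < Br < O.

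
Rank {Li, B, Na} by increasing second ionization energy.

B, Na, Li

IE_2 is the cost of taking one more electron from the +1 cation: Li⁺ is the bare [He] core; B⁺ still has 2 valence electrons; Na⁺ is the bare [Ne] core.
Pulling an electron out of a noble-gas core costs far more than removing a remaining valence electron, so Na and Li sit at the high end of IE_2.
Tabulated IE_2 (kJ/mol): Li 7298, B 2427, Na 4562.
Putting it together, IE_2: B < Na < Li.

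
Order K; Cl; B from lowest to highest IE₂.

IE_2 is the cost of taking one more electron from the +1 cation: K⁺ is the bare [Ar] core; Cl⁺ still has 6 valence electrons; B⁺ still has 2 valence electrons.
Breaking into a closed-shell core is much more expensive than removing a leftover valence electron — K has the largest IE_2 here.
Valence configurations: Cl⁺ [Ne]3s²3p⁴, B⁺ [He]2s².
Tabulated IE_2 (kJ/mol): K 3052, Cl 2298, B 2427.
Overall IE_2 order: Cl < B < K.

Cl < B < K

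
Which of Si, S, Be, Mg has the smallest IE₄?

The fourth ionization energy removes an electron from the +3 ion. For each element: Si³⁺ still has 1 valence electron; S³⁺ still has 3 valence electrons; Be³⁺ is already 1 electron into the core; Mg³⁺ is already 1 electron into the core.
Breaking into a closed-shell core is much more expensive than removing a leftover valence electron — Mg and Be have the largest IE_4 here.
Valence configurations: Si³⁺ [Ne]3s¹, S³⁺ [Ne]3s²3p¹.
The numbers (kJ/mol): Si 4356, S 4556, Be 21007, Mg 10543.
Putting it together, IE_4: Si < S < Mg < Be.

Si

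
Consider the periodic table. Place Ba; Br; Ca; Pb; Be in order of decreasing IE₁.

Br, Be, Pb, Ca, Ba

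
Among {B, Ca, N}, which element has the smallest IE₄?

After 3 electrons have been removed, what remains? B³⁺ is the bare [He] core; Ca³⁺ is already 1 electron into the core; N³⁺ still has 2 valence electrons.
Usually core removal costs more than valence removal, but here the competition is close: a tightly held n=2 valence electron can cost more to remove than an n=3 core electron, so the actual values have to decide it.
Tabulated IE_4 (kJ/mol): B 25026, Ca 6491, N 7475.
Hence IE_4: Ca < N < B.

Ca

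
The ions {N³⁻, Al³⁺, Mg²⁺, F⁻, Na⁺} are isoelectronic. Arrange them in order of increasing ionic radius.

All of these have 10 electrons, so size is governed by nuclear charge alone: the more protons, the stronger the pull on the same electron cloud, and the smaller the ion.
Nuclear charges: Al³⁺ (Z=13), Mg²⁺ (Z=12), Na⁺ (Z=11), F⁻ (Z=9), N³⁻ (Z=7).
Smallest to largest: Al³⁺ < Mg²⁺ < Na⁺ < F⁻ < N³⁻.

Al³⁺ < Mg²⁺ < Na⁺ < F⁻ < N³⁻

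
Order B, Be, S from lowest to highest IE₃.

S < B < Be

IE_3 is the cost of taking one more electron from the +2 cation: B²⁺ still has 1 valence electron; Be²⁺ is the bare [He] core; S²⁺ still has 4 valence electrons.
Core electrons are held far more tightly than valence electrons, so Be tops the IE_3 order.
Valence configurations: B²⁺ [He]2s¹, S²⁺ [Ne]3s²3p².
The numbers (kJ/mol): B 3660, Be 14849, S 3357.
So the third ionization energies run S < B < Be.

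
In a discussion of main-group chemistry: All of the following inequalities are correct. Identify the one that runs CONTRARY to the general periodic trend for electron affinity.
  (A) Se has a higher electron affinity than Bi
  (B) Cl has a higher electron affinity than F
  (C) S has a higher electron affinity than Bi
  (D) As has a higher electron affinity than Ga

The general trend: electron affinity increases across a period and decreases down a group.
(A) Se (period 4, group 16) vs Bi (period 6, group 15): the stated order agrees with the simple trend.
(B) Cl (period 3, group 17) vs F (period 2, group 17): the stated order contradicts the simple trend.
(C) S (period 3, group 16) vs Bi (period 6, group 15): the stated order agrees with the simple trend.
(D) As (period 4, group 15) vs Ga (period 4, group 13): the stated order agrees with the simple trend.
The exception is (B): F's small 2p subshell makes the incoming electron feel strong e⁻–e⁻ repulsion, so Cl actually releases more energy on gaining an electron.

(B)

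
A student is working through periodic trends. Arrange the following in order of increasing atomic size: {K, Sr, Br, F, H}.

H is in period 1, group 1; F is in period 2, group 17; K is in period 4, group 1; Br is in period 4, group 17; Sr is in period 5, group 2.
Moving right in a period, electrons are added to the same shell under a stronger nuclear pull, so atoms get smaller; moving down, a new shell is opened and atoms get larger.
Neither a single period nor a single group — weigh both effects.
F > H: period and group pull opposite ways; the down-group shift dominates (64 vs 32 pm).
Br > F: Br sits below F in group 17, so the down-group effect alone puts Br larger.
Sr > Br: relative to Br, both the across-period and down-group shifts push Sr's atomic radius up.
K > Sr: period and group pull opposite ways; the across-period shift dominates (196 vs 185 pm).
For reference (pm): H 32, F 64, K 196, Br 114, Sr 185.
So from smallest to largest: H < F < Br < Sr < K.

H, F, Br, Sr, K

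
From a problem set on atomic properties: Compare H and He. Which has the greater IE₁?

He

H is in period 1, group 1; He is in period 1, group 18.
First ionization energy rises across a period (greater Z_eff holds electrons more tightly) and falls down a group (valence electrons are farther from the nucleus).
All lie in period 1, so first ionization energy increases left to right.
So He has the greater IE₁ (He > H).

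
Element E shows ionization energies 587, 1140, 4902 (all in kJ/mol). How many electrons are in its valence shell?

2

Look for the largest jump between consecutive ionization energies: IE3/IE2 ≈ 4.3, far larger than any earlier ratio.
That jump marks the point where a core electron is being removed. So the atom has 2 valence electrons.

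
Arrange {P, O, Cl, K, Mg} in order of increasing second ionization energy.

IE_2 is the cost of taking one more electron from the +1 cation: P⁺ still has 4 valence electrons; O⁺ still has 5 valence electrons; Cl⁺ still has 6 valence electrons; K⁺ is the bare [Ar] core; Mg⁺ still has 1 valence electron.
Usually core removal costs more than valence removal, but here the competition is close: a tightly held n=2 valence electron can cost more to remove than an n=3 core electron, so the actual values have to decide it.
Valence configurations: P⁺ [Ne]3s²3p², O⁺ [He]2s²2p³, Cl⁺ [Ne]3s²3p⁴, Mg⁺ [Ne]3s¹.
The numbers (kJ/mol): P 1907, O 3388, Cl 2298, K 3052, Mg 1451.
Hence IE_2: Mg < P < Cl < K < O.

Mg < P < Cl < K < O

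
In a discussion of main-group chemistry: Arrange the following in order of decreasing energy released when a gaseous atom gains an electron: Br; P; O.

O is in period 2, group 16; P is in period 3, group 15; Br is in period 4, group 17.
Electron affinity generally becomes more exothermic across a period toward the halogens and less exothermic down a group.
Here both period and group differ, so the two effects have to be weighed against each other.
O > P: both effects reinforce here, so O is clearly the higher of the two.
Br > O: the two effects oppose for this pair; the across-period effect wins (325 vs 141 kJ/mol).
Tabulated electron affinity (kJ/mol): O 141, P 72, Br 325.
So from highest to lowest: Br > O > P.

Br > O > P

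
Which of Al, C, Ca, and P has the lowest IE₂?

After 1 electron has been removed, what remains? Al⁺ still has 2 valence electrons; C⁺ still has 3 valence electrons; Ca⁺ still has 1 valence electron; P⁺ still has 4 valence electrons.
All are still removing valence electrons, so compare the +1 ions as you would atoms: IE_2 generally rises across a period (higher Z_eff) and falls down a group (larger shell), subject to the usual subshell exceptions.
Valence configurations: Al⁺ [Ne]3s², C⁺ [He]2s²2p¹, Ca⁺ [Ar]4s¹, P⁺ [Ne]3s²3p².
The numbers (kJ/mol): Al 1817, C 2353, Ca 1145, P 1907.
So the second ionization energies run Ca < Al < P < C.

Ca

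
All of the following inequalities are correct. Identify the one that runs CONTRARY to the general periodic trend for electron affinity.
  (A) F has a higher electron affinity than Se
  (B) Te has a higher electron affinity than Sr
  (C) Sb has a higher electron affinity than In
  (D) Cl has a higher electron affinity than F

(D)

The general trend: electron affinity increases across a period and decreases down a group.
(A) F (period 2, group 17) vs Se (period 4, group 16): the stated order agrees with the simple trend.
(B) Te (period 5, group 16) vs Sr (period 5, group 2): the stated order agrees with the simple trend.
(C) Sb (period 5, group 15) vs In (period 5, group 13): the stated order agrees with the simple trend.
(D) Cl (period 3, group 17) vs F (period 2, group 17): the stated order contradicts the simple trend.
The exception is (D): F's small 2p subshell makes the incoming electron feel strong e⁻–e⁻ repulsion, so Cl actually releases more energy on gaining an electron.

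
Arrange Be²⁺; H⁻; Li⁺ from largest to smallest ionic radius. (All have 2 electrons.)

H⁻ > Li⁺ > Be²⁺

All of these have 2 electrons, so size is governed by nuclear charge alone: the more protons, the stronger the pull on the same electron cloud, and the smaller the ion.
Nuclear charges: Be²⁺ (Z=4), Li⁺ (Z=3), H⁻ (Z=1).
Largest to smallest: H⁻ > Li⁺ > Be²⁺.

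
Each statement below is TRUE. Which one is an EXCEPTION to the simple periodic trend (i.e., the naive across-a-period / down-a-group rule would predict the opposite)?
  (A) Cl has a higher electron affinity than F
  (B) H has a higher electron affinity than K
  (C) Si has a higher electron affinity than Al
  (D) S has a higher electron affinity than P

The general trend: electron affinity increases across a period and decreases down a group.
(A) Cl (period 3, group 17) vs F (period 2, group 17): the stated order contradicts the simple trend.
(B) H (period 1, group 1) vs K (period 4, group 1): the stated order agrees with the simple trend.
(C) Si (period 3, group 14) vs Al (period 3, group 13): the stated order agrees with the simple trend.
(D) S (period 3, group 16) vs P (period 3, group 15): the stated order agrees with the simple trend.
The exception is (A): F's small 2p subshell makes the incoming electron feel strong e⁻–e⁻ repulsion, so Cl actually releases more energy on gaining an electron.

(A)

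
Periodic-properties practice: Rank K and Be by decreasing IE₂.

IE_2 is the cost of taking one more electron from the +1 cation: K⁺ is the bare [Ar] core; Be⁺ still has 1 valence electron.
Pulling an electron out of a noble-gas core costs far more than removing a remaining valence electron, so K sits at the high end of IE_2.
The numbers (kJ/mol): K 3052, Be 1757.
Putting it together, IE_2: Be < K.

K > Be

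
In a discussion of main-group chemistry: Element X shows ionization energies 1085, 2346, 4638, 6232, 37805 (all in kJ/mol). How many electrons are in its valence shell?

Look for the largest jump between consecutive ionization energies: IE5/IE4 ≈ 6.1, far larger than any earlier ratio.
That jump marks the point where a core electron is being removed. So the atom has 4 valence electrons.

4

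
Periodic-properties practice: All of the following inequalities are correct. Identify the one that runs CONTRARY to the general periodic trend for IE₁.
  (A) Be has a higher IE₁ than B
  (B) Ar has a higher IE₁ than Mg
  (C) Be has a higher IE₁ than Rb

The general trend: IE₁ increases across a period and decreases down a group.
(A) Be (period 2, group 2) vs B (period 2, group 13): the stated order contradicts the simple trend.
(B) Ar (period 3, group 18) vs Mg (period 3, group 2): the stated order agrees with the simple trend.
(C) Be (period 2, group 2) vs Rb (period 5, group 1): the stated order agrees with the simple trend.
The exception is (A): removing B's lone 2p electron is easier than breaking Be's filled 2s².

(A)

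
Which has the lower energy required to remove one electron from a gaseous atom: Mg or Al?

Mg is in period 3, group 2; Al is in period 3, group 13.
Across a period the outer electron is held more tightly (higher IE₁); down a group it sits in a higher shell, more shielded, and comes off more easily.
All lie in period 3; the across-period trend (first ionization energy increases left to right) applies, with the exception below.
Note the exception: Mg has a higher first ionization energy than Al, contrary to the simple trend — Al's single 3p electron is easier to remove than one from Mg's filled 3s².
Approximate values (kJ/mol): Mg 738, Al 578.
So Al has the lower energy required to remove one electron from a gaseous atom (Al < Mg).

Al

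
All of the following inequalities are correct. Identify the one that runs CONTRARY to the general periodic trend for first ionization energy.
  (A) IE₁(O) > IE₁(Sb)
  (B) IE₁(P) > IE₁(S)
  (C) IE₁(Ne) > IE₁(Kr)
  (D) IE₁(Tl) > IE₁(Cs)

(B)

The general trend: first ionization energy increases across a period and decreases down a group.
(A) O (period 2, group 16) vs Sb (period 5, group 15): the stated order agrees with the simple trend.
(B) P (period 3, group 15) vs S (period 3, group 16): the stated order contradicts the simple trend.
(C) Ne (period 2, group 18) vs Kr (period 4, group 18): the stated order agrees with the simple trend.
(D) Tl (period 6, group 13) vs Cs (period 6, group 1): the stated order agrees with the simple trend.
The exception is (B): S (3p⁴) ionizes more easily than half-filled P (3p³) because the paired 3p electron in S is pushed out by e⁻–e⁻ repulsion.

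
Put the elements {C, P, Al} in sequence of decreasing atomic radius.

Al > P > C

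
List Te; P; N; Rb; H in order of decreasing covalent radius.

H is in period 1, group 1; N is in period 2, group 15; P is in period 3, group 15; Rb is in period 5, group 1; Te is in period 5, group 16.
Atomic radius shrinks across a period as nuclear charge pulls the same shell inward, and grows down a group as new shells are added.
Neither a single period nor a single group — weigh both effects.
N > H: period and group pull opposite ways; the down-group shift dominates (71 vs 32 pm).
P > N: they share group 15; the group trend gives P the larger value.
Te > P: the two effects oppose for this pair; the down-group effect wins (136 vs 111 pm).
Rb > Te: Rb lies to the left of Te in period 5, so the across-period effect alone puts Rb larger.
Approximate values (pm): H 32, N 71, P 111, Rb 210, Te 136.
So from largest to smallest: Rb > Te > P > N > H.

Rb > Te > P > N > H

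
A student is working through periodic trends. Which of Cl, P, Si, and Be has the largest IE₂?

Consider each +1 ion: Cl⁺ still has 6 valence electrons; P⁺ still has 4 valence electrons; Si⁺ still has 3 valence electrons; Be⁺ still has 1 valence electron.
All are still removing valence electrons, so compare the +1 ions as you would atoms: IE_2 generally rises across a period (higher Z_eff) and falls down a group (larger shell), subject to the usual subshell exceptions.
Valence configurations: Cl⁺ [Ne]3s²3p⁴, P⁺ [Ne]3s²3p², Si⁺ [Ne]3s²3p¹, Be⁺ [He]2s¹.
The numbers (kJ/mol): Cl 2298, P 1907, Si 1577, Be 1757.
So the second ionization energies run Si < Be < P < Cl.

Cl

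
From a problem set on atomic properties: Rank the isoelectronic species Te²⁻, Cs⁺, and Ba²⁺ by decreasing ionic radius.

Te²⁻ > Cs⁺ > Ba²⁺

All of these have 54 electrons, so size is governed by nuclear charge alone: the more protons, the stronger the pull on the same electron cloud, and the smaller the ion.
Nuclear charges: Ba²⁺ (Z=56), Cs⁺ (Z=55), Te²⁻ (Z=52).
Largest to smallest: Te²⁻ > Cs⁺ > Ba²⁺.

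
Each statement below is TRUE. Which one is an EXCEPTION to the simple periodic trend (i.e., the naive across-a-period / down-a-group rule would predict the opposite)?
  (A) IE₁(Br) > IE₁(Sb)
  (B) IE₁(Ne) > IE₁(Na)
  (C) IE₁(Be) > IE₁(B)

The general trend: first ionization energy increases across a period and decreases down a group.
(A) Br (period 4, group 17) vs Sb (period 5, group 15): the stated order agrees with the simple trend.
(B) Ne (period 2, group 18) vs Na (period 3, group 1): the stated order agrees with the simple trend.
(C) Be (period 2, group 2) vs B (period 2, group 13): the stated order contradicts the simple trend.
The exception is (C): removing B's lone 2p electron is easier than breaking Be's filled 2s².

(C)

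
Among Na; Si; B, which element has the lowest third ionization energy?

Si

After 2 electrons have been removed, what remains? Na²⁺ is already 1 electron into the core; Si²⁺ still has 2 valence electrons; B²⁺ still has 1 valence electron.
Core electrons are held far more tightly than valence electrons, so Na tops the IE_3 order.
Valence configurations: Si²⁺ [Ne]3s², B²⁺ [He]2s¹.
Tabulated IE_3 (kJ/mol): Na 6910, Si 3232, B 3660.
Putting it together, IE_3: Si < B < Na.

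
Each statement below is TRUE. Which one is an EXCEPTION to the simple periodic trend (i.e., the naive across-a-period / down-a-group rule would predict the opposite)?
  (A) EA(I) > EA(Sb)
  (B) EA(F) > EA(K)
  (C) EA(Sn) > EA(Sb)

The general trend: electron affinity increases across a period and decreases down a group.
(A) I (period 5, group 17) vs Sb (period 5, group 15): the stated order agrees with the simple trend.
(B) F (period 2, group 17) vs K (period 4, group 1): the stated order agrees with the simple trend.
(C) Sn (period 5, group 14) vs Sb (period 5, group 15): the stated order contradicts the simple trend.
The exception is (C): adding an electron to Sb's half-filled 5p³ is unfavourable, so Sn has the more exothermic EA.

(C)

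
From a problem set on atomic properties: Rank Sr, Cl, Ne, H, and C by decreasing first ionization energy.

Ne, H, Cl, C, Sr

H is in period 1, group 1; C is in period 2, group 14; Ne is in period 2, group 18; Cl is in period 3, group 17; Sr is in period 5, group 2.
Across a period the outer electron is held more tightly (higher IE₁); down a group it sits in a higher shell, more shielded, and comes off more easily.
Here both period and group differ, so the two effects have to be weighed against each other.
C > Sr: relative to Sr, both the across-period and down-group shifts push C's first ionization energy up.
Cl > C: the two effects oppose for this pair; the across-period effect wins (1251 vs 1086 kJ/mol).
H > Cl: period and group pull opposite ways; the down-group shift dominates (1312 vs 1251 kJ/mol).
Ne > H: period and group pull opposite ways; the across-period shift dominates (2081 vs 1312 kJ/mol).
For reference (kJ/mol): H 1312, C 1086, Ne 2081, Cl 1251, Sr 550.
So from highest to lowest: Ne > H > Cl > C > Sr.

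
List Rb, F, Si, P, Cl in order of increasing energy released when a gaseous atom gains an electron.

EA tends to increase across a period and decrease down a group, though the pattern is less regular than for IE or radius.
Neither a single period nor a single group — weigh both effects.
P > Rb: relative to Rb, both the across-period and down-group shifts push P's electron affinity up.
Si > P: this pair runs against the simple trend — see the exception note.
F > Si: both effects reinforce here, so F is clearly the higher of the two.
Cl > F: this pair runs against the simple trend — see the exception note.
Note the exception: Si has a higher electron affinity than P, contrary to the simple trend — adding an electron to P's half-filled 3p³ is unfavourable, so Si (3p²) has the more exothermic EA.
Note the exception: Cl has a higher electron affinity than F, contrary to the simple trend — F's small 2p subshell makes the incoming electron feel strong e⁻–e⁻ repulsion, so Cl actually releases more energy on gaining an electron.
For reference (kJ/mol): F 328, Si 134, P 72, Cl 349, Rb 47.
So from lowest to highest: Rb < P < Si < F < Cl.

Rb < P < Si < F < Cl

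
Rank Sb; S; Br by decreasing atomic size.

S is in period 3, group 16; Br is in period 4, group 17; Sb is in period 5, group 15.
Across a period the added protons contract the valence shell; down a group each new principal shell makes the atom larger.
Here both period and group differ, so the two effects have to be weighed against each other.
Br > S: period and group pull opposite ways; the down-group shift dominates (114 vs 103 pm).
Sb > Br: both effects reinforce here, so Sb is clearly the larger of the two.
Approximate values (pm): S 103, Br 114, Sb 140.
So from largest to smallest: Sb > Br > S.

Sb > Br > S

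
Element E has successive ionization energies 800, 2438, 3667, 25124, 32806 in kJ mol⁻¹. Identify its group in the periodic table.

Look for the largest jump between consecutive ionization energies: IE4/IE3 ≈ 6.9, far larger than any earlier ratio.
That jump marks the point where a core electron is being removed. So the atom has 3 valence electrons.
A main-group element with 3 valence electrons is in group 13.

Group 13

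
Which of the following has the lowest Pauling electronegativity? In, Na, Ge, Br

Electronegativity increases across a period and decreases down a group, tracking effective nuclear charge and atomic size.
Here both period and group differ, so the two effects have to be weighed against each other.
In > Na: period and group pull opposite ways; the across-period shift dominates (1.78 vs 0.93).
Ge > In: both effects reinforce here, so Ge is clearly the higher of the two.
Br > Ge: Br lies to the right of Ge in period 4, so the across-period effect alone puts Br higher.
Tabulated electronegativity (Pauling): Na 0.93, Ge 2.01, Br 2.96, In 1.78.
The lowest Pauling electronegativity among these belongs to Na.

Na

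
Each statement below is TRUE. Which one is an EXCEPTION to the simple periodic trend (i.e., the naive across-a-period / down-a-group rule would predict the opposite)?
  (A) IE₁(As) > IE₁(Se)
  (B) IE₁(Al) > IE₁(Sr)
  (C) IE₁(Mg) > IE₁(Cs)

The general trend: first ionisation energy increases across a period and decreases down a group.
(A) As (period 4, group 15) vs Se (period 4, group 16): the stated order contradicts the simple trend.
(B) Al (period 3, group 13) vs Sr (period 5, group 2): the stated order agrees with the simple trend.
(C) Mg (period 3, group 2) vs Cs (period 6, group 1): the stated order agrees with the simple trend.
The exception is (A): Se (4p⁴) ionizes more easily than half-filled As (4p³).

(A)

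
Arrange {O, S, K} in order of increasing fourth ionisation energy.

After 3 electrons have been removed, what remains? O³⁺ still has 3 valence electrons; S³⁺ still has 3 valence electrons; K³⁺ is already 2 electrons into the core.
Usually core removal costs more than valence removal, but here the competition is close: a tightly held n=2 valence electron can cost more to remove than an n=3 core electron, so the actual values have to decide it.
Valence configurations: O³⁺ [He]2s²2p¹, S³⁺ [Ne]3s²3p¹.
Tabulated IE_4 (kJ/mol): O 7469, S 4556, K 5877.
So the fourth ionization energies run S < K < O.

S < K < O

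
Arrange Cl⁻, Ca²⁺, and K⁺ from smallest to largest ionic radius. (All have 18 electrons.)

All of these have 18 electrons, so size is governed by nuclear charge alone: the more protons, the stronger the pull on the same electron cloud, and the smaller the ion.
Nuclear charges: Ca²⁺ (Z=20), K⁺ (Z=19), Cl⁻ (Z=17).
Smallest to largest: Ca²⁺ < K⁺ < Cl⁻.

Ca²⁺ < K⁺ < Cl⁻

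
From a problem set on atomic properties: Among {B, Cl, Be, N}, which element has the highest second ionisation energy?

IE_2 is the cost of taking one more electron from the +1 cation: B⁺ still has 2 valence electrons; Cl⁺ still has 6 valence electrons; Be⁺ still has 1 valence electron; N⁺ still has 4 valence electrons.
All are still removing valence electrons, so compare the +1 ions as you would atoms: IE_2 generally rises across a period (higher Z_eff) and falls down a group (larger shell), subject to the usual subshell exceptions.
Valence configurations: B⁺ [He]2s², Cl⁺ [Ne]3s²3p⁴, Be⁺ [He]2s¹, N⁺ [He]2s²2p².
The numbers (kJ/mol): B 2427, Cl 2298, Be 1757, N 2856.
So the second ionization energies run Be < Cl < B < N.

N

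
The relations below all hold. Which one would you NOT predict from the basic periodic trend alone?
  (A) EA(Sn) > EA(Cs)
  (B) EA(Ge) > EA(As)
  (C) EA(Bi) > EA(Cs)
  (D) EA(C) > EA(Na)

(B)

The general trend: electron affinity increases across a period and decreases down a group.
(A) Sn (period 5, group 14) vs Cs (period 6, group 1): the stated order agrees with the simple trend.
(B) Ge (period 4, group 14) vs As (period 4, group 15): the stated order contradicts the simple trend.
(C) Bi (period 6, group 15) vs Cs (period 6, group 1): the stated order agrees with the simple trend.
(D) C (period 2, group 14) vs Na (period 3, group 1): the stated order agrees with the simple trend.
The exception is (B): adding an electron to As's half-filled 4p³ is unfavourable, so Ge (4p²) has the more exothermic EA.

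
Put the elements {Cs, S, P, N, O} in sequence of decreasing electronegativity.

Atoms toward the upper right of the periodic table pull bonding electrons most strongly.
These span different periods and groups, so the two trends combine.
P > Cs: relative to Cs, both the across-period and down-group shifts push P's electronegativity up.
S > P: S lies to the right of P in period 3, so the across-period effect alone puts S higher.
N > S: period and group pull opposite ways; the down-group shift dominates (3.04 vs 2.58).
O > N: O lies to the right of N in period 2, so the across-period effect alone puts O higher.
For reference (Pauling): N 3.04, O 3.44, P 2.19, S 2.58, Cs 0.79.
So from highest to lowest: O > N > S > P > Cs.

O, N, S, P, Cs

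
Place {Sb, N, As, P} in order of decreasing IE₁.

N > P > As > Sb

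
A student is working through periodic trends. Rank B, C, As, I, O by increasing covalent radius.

O < C < B < As < I

Atomic radius shrinks across a period as nuclear charge pulls the same shell inward, and grows down a group as new shells are added.
Neither a single period nor a single group — weigh both effects.
C > O: both are in period 2; the period trend gives C the larger value.
B > C: B lies to the left of C in period 2, so the across-period effect alone puts B larger.
As > B: the two effects oppose for this pair; the down-group effect wins (121 vs 85 pm).
I > As: the two effects oppose for this pair; the down-group effect wins (133 vs 121 pm).
For reference (pm): B 85, C 75, O 63, As 121, I 133.
So from smallest to largest: O < C < B < As < I.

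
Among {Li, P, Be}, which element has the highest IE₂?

Li

After 1 electron has been removed, what remains? Li⁺ is the bare [He] core; P⁺ still has 4 valence electrons; Be⁺ still has 1 valence electron.
Breaking into a closed-shell core is much more expensive than removing a leftover valence electron — Li has the largest IE_2 here.
Valence configurations: P⁺ [Ne]3s²3p², Be⁺ [He]2s¹.
Approximate IE_2 values (kJ/mol): Li 7298, P 1907, Be 1757.
Putting it together, IE_2: Be < P < Li.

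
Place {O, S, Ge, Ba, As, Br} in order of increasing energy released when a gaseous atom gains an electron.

Ba < As < Ge < O < S < Br

O is in period 2, group 16; S is in period 3, group 16; Ge is in period 4, group 14; As is in period 4, group 15; Br is in period 4, group 17; Ba is in period 6, group 2.
EA tends to increase across a period and decrease down a group, though the pattern is less regular than for IE or radius.
These span different periods and groups, so the two trends combine.
As > Ba: both effects reinforce here, so As is clearly the higher of the two.
Ge > As: this pair runs against the simple trend — see the exception note.
O > Ge: relative to Ge, both the across-period and down-group shifts push O's electron affinity up.
S > O: this pair runs against the simple trend — see the exception note.
Br > S: period and group pull opposite ways; the across-period shift dominates (325 vs 200 kJ/mol).
Note the exception: Ge has a higher electron affinity than As, contrary to the simple trend — adding an electron to As's half-filled 4p³ is unfavourable, so Ge (4p²) has the more exothermic EA.
Note the exception: S has a higher electron affinity than O, contrary to the simple trend — the compact 2p subshell of O repels the added electron more than S's larger 3p does.
Tabulated electron affinity (kJ/mol): O 141, S 200, Ge 119, As 78, Br 325, Ba 14.
So from lowest to highest: Ba < As < Ge < O < S < Br.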